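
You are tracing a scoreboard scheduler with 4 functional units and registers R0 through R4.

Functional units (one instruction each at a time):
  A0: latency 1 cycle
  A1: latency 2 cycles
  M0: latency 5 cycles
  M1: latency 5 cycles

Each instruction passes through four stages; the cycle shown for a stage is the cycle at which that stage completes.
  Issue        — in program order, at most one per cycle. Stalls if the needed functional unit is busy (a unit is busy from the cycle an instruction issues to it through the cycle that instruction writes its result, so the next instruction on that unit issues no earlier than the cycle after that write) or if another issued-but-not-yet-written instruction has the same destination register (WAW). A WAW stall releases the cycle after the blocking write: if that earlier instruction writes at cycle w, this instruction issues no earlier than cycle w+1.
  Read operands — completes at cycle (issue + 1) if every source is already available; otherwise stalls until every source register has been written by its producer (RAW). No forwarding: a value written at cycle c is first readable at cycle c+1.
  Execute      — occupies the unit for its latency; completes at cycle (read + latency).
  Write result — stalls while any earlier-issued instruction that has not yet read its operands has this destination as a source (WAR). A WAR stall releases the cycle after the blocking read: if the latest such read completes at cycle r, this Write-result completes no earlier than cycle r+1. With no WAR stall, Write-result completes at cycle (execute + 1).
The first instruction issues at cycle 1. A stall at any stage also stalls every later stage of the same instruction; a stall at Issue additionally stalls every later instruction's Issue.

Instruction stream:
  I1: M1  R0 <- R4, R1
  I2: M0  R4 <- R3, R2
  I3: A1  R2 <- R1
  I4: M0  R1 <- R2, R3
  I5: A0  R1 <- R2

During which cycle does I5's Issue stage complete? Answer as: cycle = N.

t=1  I1→M1
t=2  I1 RO; I2→M0
t=3  I2 RO; I3→A1
t=4  I3 RO
t=6  I3 EX
t=7  I1 EX; I3 WR R2
t=8  I1 WR R0; I2 EX
t=9  I2 WR R4
t=10  I4→M0
t=11  I4 RO
t=16  I4 EX
t=17  I4 WR R1
t=18  I5→A0
t=19  I5 RO
t=20  I5 EX
t=21  I5 WR R1

cycle = 18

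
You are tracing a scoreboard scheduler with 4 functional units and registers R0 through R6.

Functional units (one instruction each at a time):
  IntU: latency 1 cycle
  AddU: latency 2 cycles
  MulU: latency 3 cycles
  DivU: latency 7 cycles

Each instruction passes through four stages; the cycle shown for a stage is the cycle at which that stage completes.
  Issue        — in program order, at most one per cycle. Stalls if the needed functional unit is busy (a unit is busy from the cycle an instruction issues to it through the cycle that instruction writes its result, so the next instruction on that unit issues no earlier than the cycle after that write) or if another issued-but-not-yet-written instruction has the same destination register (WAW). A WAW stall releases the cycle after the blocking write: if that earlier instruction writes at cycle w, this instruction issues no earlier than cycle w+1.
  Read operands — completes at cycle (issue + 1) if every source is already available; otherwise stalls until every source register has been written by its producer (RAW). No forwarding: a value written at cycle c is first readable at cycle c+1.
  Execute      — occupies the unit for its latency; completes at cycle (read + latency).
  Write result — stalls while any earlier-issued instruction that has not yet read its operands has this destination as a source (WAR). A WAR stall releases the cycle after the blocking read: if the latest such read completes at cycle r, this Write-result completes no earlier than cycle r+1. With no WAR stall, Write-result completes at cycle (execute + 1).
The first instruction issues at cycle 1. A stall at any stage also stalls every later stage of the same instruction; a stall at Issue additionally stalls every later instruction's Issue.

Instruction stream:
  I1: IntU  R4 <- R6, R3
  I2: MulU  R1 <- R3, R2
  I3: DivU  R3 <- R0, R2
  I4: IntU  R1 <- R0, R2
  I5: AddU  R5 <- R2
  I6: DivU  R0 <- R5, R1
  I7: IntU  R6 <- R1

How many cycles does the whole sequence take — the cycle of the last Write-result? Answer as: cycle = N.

cycle = 22

cycle 1: I1 issues→IntU
cycle 2: I1 reads | I2 issues→MulU
cycle 3: I1 exec-done | I2 reads | I3 issues→DivU
cycle 4: I1 writes R4 | I3 reads
cycle 6: I2 exec-done
cycle 7: I2 writes R1
cycle 8: I4 issues→IntU
cycle 9: I4 reads | I5 issues→AddU
cycle 10: I4 exec-done | I5 reads
cycle 11: I3 exec-done | I4 writes R1
cycle 12: I3 writes R3 | I5 exec-done
cycle 13: I5 writes R5 | I6 issues→DivU
cycle 14: I6 reads | I7 issues→IntU
cycle 15: I7 reads
cycle 16: I7 exec-done
cycle 17: I7 writes R6
cycle 21: I6 exec-done
cycle 22: I6 writes R0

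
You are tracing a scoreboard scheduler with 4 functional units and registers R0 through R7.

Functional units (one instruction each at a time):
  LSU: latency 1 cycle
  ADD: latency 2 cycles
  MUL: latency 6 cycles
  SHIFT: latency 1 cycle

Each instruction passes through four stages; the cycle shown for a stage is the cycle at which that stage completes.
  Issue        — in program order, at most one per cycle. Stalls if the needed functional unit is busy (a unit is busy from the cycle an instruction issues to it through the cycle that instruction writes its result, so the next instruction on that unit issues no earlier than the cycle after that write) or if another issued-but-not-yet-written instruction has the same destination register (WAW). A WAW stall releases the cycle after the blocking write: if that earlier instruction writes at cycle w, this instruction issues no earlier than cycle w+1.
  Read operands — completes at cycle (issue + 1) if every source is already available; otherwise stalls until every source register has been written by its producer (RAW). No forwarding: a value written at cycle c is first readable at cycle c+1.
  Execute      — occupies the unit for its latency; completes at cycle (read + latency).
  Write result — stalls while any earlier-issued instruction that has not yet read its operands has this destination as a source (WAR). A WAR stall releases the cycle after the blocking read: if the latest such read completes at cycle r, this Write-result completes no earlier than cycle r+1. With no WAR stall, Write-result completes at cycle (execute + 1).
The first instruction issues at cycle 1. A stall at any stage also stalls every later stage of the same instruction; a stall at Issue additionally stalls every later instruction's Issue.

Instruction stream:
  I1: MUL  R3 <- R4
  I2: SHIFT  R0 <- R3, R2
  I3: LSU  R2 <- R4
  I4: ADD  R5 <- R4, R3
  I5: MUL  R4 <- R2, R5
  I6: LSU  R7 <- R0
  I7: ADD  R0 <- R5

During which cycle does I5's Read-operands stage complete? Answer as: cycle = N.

cycle = 14

1) issue 1, read 2, done 8, write 9
2) issue 2, read 10, done 11, write 12  <RAW R3: wait I1 write@9>
3) issue 3, read 4, done 5, write 11  <WAR R2: wait I2 read@10>
4) issue 4, read 10, done 12, write 13  <RAW R3: wait I1 write@9>
5) issue 10, read 14, done 20, write 21  <struct: MUL busy until I1 writes@9 / RAW R5: wait I4 write@13>
6) issue 12, read 13, done 14, write 15  <struct: LSU busy until I3 writes@11>
7) issue 14, read 15, done 17, write 18  <struct: ADD busy until I4 writes@13>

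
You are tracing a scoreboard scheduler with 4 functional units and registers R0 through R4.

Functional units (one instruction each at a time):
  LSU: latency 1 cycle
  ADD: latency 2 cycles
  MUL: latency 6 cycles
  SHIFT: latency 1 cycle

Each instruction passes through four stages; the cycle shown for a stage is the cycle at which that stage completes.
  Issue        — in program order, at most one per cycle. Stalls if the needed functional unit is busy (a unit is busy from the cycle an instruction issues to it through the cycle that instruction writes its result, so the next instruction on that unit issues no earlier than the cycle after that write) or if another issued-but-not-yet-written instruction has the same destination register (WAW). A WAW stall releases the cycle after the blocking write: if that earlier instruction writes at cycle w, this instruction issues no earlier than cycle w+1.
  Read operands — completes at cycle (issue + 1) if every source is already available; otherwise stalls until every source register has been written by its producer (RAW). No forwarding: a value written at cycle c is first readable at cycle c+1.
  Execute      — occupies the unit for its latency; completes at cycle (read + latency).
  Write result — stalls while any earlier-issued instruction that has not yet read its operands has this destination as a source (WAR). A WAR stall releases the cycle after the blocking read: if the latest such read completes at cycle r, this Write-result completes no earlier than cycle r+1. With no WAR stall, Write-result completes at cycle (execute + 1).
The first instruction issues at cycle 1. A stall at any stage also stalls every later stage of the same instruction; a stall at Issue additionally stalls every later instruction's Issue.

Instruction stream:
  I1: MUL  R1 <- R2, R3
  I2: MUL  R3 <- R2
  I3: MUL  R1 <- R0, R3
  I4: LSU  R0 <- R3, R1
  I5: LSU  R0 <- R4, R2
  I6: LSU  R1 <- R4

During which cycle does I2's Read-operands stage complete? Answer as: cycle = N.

cycle = 11

  I1 | 1 | 2 | 8 | 9
  I2 | 10 | 11 | 17 | 18   struct: MUL busy until I1 writes@9
  I3 | 19 | 20 | 26 | 27   struct: MUL busy until I2 writes@18
  I4 | 20 | 28 | 29 | 30   RAW R1: wait I3 write@27
  I5 | 31 | 32 | 33 | 34   struct: LSU busy until I4 writes@30
  I6 | 35 | 36 | 37 | 38   struct: LSU busy until I5 writes@34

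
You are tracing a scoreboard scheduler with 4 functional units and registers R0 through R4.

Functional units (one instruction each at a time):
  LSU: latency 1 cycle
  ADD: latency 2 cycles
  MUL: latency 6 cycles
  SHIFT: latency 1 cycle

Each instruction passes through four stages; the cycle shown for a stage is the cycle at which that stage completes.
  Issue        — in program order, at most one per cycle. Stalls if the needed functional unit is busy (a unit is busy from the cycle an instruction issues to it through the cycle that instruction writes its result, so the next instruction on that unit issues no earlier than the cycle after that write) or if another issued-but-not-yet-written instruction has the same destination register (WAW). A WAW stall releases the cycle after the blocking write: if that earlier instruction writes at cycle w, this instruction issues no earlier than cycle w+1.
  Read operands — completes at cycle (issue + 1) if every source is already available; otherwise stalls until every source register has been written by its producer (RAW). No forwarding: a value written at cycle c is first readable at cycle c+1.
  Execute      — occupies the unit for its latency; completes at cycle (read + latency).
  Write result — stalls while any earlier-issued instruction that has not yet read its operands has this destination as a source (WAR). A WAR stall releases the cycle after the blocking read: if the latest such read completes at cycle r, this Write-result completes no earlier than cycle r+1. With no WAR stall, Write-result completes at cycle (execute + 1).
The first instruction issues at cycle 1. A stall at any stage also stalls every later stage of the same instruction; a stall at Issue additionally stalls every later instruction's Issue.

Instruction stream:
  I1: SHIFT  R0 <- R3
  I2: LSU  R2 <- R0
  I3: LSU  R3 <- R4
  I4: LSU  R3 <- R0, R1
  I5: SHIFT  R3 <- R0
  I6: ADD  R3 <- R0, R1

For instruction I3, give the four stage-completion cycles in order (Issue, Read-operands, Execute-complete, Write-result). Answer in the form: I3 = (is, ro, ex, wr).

I3 = (8, 9, 10, 11)

I1: IS=1 RO=2 EX=3 WR=4
I2: IS=2 RO=5 EX=6 WR=7  [RAW R0: wait I1 write@4]
I3: IS=8 RO=9 EX=10 WR=11  [struct: LSU busy until I2 writes@7]
I4: IS=12 RO=13 EX=14 WR=15  [struct: LSU busy until I3 writes@11]
I5: IS=16 RO=17 EX=18 WR=19  [WAW R3: wait I4 write@15]
I6: IS=20 RO=21 EX=23 WR=24  [WAW R3: wait I5 write@19]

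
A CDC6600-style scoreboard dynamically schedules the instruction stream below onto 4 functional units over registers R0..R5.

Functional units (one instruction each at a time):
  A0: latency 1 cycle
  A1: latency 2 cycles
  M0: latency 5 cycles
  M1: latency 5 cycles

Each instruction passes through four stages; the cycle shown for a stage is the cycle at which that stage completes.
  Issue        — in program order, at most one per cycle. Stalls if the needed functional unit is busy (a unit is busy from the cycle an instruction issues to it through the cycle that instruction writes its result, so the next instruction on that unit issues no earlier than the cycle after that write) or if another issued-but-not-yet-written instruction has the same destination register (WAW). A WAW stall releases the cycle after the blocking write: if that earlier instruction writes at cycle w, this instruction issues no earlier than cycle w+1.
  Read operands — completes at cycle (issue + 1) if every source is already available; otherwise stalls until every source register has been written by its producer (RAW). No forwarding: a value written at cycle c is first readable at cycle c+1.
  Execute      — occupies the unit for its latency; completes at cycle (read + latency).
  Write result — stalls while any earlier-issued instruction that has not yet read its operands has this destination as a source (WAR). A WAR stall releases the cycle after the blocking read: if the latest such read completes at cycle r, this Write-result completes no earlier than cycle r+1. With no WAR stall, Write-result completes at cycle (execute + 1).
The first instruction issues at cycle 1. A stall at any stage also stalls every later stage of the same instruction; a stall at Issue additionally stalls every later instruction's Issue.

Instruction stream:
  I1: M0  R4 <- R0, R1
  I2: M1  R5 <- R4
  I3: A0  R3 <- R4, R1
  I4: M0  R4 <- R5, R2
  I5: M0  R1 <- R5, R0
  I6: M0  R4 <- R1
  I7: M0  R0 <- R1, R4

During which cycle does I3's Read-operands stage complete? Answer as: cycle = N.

I1 -> (1, 2, 7, 8)
I2 -> (2, 9, 14, 15)  // RAW R4: wait I1 write@8
I3 -> (3, 9, 10, 11)  // RAW R4: wait I1 write@8
I4 -> (9, 16, 21, 22)  // struct: M0 busy until I1 writes@8, RAW R5: wait I2 write@15
I5 -> (23, 24, 29, 30)  // struct: M0 busy until I4 writes@22
I6 -> (31, 32, 37, 38)  // struct: M0 busy until I5 writes@30
I7 -> (39, 40, 45, 46)  // struct: M0 busy until I6 writes@38

cycle = 9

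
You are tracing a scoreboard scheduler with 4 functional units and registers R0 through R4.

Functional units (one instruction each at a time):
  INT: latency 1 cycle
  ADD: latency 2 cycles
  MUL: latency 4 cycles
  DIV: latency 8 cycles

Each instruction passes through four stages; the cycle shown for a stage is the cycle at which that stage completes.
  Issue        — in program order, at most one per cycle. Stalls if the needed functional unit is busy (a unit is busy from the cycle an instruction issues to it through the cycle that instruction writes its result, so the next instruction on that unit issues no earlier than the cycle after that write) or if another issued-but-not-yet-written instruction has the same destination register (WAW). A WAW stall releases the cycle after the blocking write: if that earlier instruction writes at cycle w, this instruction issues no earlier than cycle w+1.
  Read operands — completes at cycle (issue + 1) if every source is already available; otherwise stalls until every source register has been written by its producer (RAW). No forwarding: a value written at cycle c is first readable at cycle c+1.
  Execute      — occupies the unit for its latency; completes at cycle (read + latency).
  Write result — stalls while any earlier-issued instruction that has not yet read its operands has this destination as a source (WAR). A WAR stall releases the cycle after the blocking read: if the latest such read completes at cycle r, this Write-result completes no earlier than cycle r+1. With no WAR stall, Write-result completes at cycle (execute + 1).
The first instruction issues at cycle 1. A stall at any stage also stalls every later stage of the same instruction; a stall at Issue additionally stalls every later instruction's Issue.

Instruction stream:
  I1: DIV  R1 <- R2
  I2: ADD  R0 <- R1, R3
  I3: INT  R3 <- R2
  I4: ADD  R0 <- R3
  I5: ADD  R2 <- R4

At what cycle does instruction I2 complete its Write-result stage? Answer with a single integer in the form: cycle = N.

cycle = 15

cycle 1: I1 dispatched to DIV
cycle 2: I1 operands ready · I2 dispatched to ADD
cycle 3: I3 dispatched to INT
cycle 4: I3 operands ready
cycle 5: I3 complete
cycle 10: I1 complete
cycle 11: R1←I1
cycle 12: I2 operands ready
cycle 13: R3←I3
cycle 14: I2 complete
cycle 15: R0←I2
cycle 16: I4 dispatched to ADD
cycle 17: I4 operands ready
cycle 19: I4 complete
cycle 20: R0←I4
cycle 21: I5 dispatched to ADD
cycle 22: I5 operands ready
cycle 24: I5 complete
cycle 25: R2←I5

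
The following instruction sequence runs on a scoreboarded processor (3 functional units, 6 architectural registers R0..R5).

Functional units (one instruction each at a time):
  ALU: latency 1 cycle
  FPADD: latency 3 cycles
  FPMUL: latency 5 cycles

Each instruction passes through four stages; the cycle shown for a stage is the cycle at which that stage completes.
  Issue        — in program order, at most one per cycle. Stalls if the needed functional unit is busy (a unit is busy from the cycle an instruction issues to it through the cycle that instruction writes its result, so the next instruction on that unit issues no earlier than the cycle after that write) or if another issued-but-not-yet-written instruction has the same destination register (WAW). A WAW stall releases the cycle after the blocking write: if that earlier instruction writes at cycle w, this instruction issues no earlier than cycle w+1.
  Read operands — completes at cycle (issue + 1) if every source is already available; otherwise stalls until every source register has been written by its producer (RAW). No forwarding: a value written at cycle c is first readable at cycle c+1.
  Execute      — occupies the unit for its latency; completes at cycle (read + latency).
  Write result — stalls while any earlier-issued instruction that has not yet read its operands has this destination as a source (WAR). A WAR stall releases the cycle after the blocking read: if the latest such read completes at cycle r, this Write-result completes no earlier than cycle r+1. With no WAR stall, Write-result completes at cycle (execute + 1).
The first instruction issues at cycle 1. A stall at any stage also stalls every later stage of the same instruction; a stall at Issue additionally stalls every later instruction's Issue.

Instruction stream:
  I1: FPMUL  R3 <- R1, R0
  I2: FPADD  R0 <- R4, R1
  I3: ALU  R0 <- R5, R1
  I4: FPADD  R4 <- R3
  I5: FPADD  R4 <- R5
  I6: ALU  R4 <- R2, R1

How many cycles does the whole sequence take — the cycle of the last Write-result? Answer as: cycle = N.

t=1  I1→FPMUL
t=2  I1 RO; I2→FPADD
t=3  I2 RO
t=6  I2 EX
t=7  I1 EX; I2 WR R0
t=8  I1 WR R3; I3→ALU
t=9  I3 RO; I4→FPADD
t=10  I3 EX; I4 RO
t=11  I3 WR R0
t=13  I4 EX
t=14  I4 WR R4
t=15  I5→FPADD
t=16  I5 RO
t=19  I5 EX
t=20  I5 WR R4
t=21  I6→ALU
t=22  I6 RO
t=23  I6 EX
t=24  I6 WR R4

cycle = 24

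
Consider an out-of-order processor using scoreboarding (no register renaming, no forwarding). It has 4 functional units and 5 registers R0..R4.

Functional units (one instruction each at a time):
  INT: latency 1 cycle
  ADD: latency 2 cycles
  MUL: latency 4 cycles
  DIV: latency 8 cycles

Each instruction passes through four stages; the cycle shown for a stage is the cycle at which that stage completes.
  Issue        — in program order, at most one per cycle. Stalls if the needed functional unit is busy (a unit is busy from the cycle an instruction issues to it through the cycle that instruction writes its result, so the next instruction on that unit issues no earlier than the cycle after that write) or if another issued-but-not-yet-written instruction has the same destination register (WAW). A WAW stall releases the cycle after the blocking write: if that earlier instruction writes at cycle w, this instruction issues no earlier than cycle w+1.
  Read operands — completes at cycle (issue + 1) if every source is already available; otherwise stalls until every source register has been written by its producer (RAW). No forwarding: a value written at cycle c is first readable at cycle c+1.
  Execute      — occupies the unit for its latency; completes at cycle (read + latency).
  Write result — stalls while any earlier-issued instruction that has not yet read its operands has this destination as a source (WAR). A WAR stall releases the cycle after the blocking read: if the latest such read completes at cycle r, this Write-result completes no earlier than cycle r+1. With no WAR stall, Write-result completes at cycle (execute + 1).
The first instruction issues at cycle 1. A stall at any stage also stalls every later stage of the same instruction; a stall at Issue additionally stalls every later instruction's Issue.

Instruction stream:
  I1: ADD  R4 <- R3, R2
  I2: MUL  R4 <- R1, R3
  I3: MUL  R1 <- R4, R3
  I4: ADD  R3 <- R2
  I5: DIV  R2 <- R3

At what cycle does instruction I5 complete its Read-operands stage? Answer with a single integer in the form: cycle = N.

cycle = 19

cycle 1: I1→ADD
cycle 2: I1 RO
cycle 4: I1 EX
cycle 5: I1 WR R4
cycle 6: I2→MUL
cycle 7: I2 RO
cycle 11: I2 EX
cycle 12: I2 WR R4
cycle 13: I3→MUL
cycle 14: I3 RO | I4→ADD
cycle 15: I4 RO | I5→DIV
cycle 17: I4 EX
cycle 18: I3 EX | I4 WR R3
cycle 19: I3 WR R1 | I5 RO
cycle 27: I5 EX
cycle 28: I5 WR R2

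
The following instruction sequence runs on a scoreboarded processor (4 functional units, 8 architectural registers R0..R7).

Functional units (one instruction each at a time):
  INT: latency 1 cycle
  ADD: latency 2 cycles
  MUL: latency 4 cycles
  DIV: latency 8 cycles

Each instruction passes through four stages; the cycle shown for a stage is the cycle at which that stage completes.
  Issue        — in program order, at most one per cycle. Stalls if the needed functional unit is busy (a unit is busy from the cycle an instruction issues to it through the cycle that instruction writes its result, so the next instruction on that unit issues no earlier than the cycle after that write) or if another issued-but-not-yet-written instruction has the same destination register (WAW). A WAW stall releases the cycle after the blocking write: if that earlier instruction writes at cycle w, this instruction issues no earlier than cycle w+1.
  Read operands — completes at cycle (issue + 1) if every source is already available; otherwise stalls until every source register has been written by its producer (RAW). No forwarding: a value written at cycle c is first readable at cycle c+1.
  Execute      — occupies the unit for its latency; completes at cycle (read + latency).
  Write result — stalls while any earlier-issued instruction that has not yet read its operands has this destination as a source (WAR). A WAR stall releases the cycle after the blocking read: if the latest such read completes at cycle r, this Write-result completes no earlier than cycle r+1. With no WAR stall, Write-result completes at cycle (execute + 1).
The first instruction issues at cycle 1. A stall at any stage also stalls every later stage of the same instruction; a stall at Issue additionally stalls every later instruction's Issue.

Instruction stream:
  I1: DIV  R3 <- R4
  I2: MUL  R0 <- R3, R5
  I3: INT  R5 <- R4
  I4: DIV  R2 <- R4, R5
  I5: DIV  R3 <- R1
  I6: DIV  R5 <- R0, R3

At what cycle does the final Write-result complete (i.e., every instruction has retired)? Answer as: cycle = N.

[1] I1 dispatched to DIV
[2] I1 operands ready · I2 dispatched to MUL
[3] I3 dispatched to INT
[4] I3 operands ready
[5] I3 complete
[10] I1 complete
[11] R3←I1
[12] I2 operands ready · I4 dispatched to DIV
[13] R5←I3
[14] I4 operands ready
[16] I2 complete
[17] R0←I2
[22] I4 complete
[23] R2←I4
[24] I5 dispatched to DIV
[25] I5 operands ready
[33] I5 complete
[34] R3←I5
[35] I6 dispatched to DIV
[36] I6 operands ready
[44] I6 complete
[45] R5←I6

cycle = 45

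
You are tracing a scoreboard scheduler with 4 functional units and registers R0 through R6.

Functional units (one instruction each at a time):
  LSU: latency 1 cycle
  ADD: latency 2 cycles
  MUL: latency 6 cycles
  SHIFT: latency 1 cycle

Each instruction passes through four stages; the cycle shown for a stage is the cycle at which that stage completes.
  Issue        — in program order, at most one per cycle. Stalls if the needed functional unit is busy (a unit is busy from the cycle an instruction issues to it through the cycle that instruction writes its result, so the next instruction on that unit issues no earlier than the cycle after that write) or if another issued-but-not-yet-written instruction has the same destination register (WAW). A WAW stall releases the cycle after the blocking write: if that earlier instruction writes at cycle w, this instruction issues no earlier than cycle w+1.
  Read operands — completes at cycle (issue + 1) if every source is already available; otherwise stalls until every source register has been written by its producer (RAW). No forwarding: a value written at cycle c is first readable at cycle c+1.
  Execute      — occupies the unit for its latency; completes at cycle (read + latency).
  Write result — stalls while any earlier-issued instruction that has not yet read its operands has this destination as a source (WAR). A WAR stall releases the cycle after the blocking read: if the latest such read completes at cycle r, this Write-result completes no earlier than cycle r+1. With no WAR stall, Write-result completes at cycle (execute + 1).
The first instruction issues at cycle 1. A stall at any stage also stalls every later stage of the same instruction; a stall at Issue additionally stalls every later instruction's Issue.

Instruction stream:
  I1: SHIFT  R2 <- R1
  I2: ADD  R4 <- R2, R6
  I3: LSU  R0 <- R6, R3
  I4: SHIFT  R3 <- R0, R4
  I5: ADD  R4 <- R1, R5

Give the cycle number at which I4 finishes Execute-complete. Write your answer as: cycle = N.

cycle = 10

t=1  I1 issues→SHIFT
t=2  I1 reads, I2 issues→ADD
t=3  I1 exec-done, I3 issues→LSU
t=4  I1 writes R2, I3 reads
t=5  I2 reads, I3 exec-done, I4 issues→SHIFT
t=6  I3 writes R0
t=7  I2 exec-done
t=8  I2 writes R4
t=9  I4 reads, I5 issues→ADD
t=10  I4 exec-done, I5 reads
t=11  I4 writes R3
t=12  I5 exec-done
t=13  I5 writes R4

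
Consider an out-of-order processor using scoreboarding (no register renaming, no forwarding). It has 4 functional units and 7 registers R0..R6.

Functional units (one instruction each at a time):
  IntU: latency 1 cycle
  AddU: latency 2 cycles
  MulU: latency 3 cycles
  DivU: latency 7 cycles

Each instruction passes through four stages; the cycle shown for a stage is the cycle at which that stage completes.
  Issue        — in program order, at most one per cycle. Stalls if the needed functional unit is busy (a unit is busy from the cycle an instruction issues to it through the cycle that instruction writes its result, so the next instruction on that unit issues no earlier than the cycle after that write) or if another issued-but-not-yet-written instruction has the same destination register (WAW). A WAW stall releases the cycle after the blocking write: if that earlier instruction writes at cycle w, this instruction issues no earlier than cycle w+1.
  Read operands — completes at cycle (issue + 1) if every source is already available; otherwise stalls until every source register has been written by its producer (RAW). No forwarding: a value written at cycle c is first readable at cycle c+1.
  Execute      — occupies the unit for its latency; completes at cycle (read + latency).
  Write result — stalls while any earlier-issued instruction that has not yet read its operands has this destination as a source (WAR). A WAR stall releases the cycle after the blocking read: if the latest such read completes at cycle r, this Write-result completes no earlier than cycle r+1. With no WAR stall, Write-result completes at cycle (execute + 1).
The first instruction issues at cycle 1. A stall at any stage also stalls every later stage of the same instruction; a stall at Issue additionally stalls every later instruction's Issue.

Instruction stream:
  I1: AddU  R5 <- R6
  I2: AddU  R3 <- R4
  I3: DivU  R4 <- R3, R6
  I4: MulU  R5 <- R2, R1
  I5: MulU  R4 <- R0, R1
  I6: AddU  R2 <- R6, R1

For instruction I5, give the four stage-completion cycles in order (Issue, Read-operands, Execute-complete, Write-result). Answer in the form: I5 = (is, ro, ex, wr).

I5 = (20, 21, 24, 25)

[1] I1 dispatched to AddU
[2] I1 operands ready
[4] I1 complete
[5] R5←I1
[6] I2 dispatched to AddU
[7] I2 operands ready; I3 dispatched to DivU
[8] I4 dispatched to MulU
[9] I2 complete; I4 operands ready
[10] R3←I2
[11] I3 operands ready
[12] I4 complete
[13] R5←I4
[18] I3 complete
[19] R4←I3
[20] I5 dispatched to MulU
[21] I5 operands ready; I6 dispatched to AddU
[22] I6 operands ready
[24] I5 complete; I6 complete
[25] R4←I5; R2←I6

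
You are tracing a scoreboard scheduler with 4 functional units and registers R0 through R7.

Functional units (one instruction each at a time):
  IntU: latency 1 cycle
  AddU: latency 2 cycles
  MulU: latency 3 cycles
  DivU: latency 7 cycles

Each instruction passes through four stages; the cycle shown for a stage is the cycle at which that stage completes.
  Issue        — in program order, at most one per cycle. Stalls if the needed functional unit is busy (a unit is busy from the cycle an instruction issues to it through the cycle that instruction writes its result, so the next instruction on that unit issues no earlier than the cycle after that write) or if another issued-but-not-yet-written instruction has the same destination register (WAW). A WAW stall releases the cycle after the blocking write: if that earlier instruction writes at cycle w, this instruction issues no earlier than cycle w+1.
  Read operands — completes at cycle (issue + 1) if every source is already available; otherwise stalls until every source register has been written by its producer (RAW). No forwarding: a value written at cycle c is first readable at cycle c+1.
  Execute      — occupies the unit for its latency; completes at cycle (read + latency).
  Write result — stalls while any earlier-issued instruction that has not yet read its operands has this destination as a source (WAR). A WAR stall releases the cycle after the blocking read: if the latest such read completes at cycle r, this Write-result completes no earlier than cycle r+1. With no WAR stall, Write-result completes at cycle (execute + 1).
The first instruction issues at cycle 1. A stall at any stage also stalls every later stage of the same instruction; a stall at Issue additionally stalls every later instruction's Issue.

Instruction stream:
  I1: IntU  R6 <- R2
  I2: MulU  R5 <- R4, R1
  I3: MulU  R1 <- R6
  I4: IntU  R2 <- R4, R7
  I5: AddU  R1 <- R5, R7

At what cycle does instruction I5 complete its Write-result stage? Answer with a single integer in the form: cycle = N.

[I1] 1/2/3/4
[I2] 2/3/6/7
[I3] 8/9/12/13  (struct: MulU busy until I2 writes@7)
[I4] 9/10/11/12
[I5] 14/15/17/18  (WAW R1: wait I3 write@13)

cycle = 18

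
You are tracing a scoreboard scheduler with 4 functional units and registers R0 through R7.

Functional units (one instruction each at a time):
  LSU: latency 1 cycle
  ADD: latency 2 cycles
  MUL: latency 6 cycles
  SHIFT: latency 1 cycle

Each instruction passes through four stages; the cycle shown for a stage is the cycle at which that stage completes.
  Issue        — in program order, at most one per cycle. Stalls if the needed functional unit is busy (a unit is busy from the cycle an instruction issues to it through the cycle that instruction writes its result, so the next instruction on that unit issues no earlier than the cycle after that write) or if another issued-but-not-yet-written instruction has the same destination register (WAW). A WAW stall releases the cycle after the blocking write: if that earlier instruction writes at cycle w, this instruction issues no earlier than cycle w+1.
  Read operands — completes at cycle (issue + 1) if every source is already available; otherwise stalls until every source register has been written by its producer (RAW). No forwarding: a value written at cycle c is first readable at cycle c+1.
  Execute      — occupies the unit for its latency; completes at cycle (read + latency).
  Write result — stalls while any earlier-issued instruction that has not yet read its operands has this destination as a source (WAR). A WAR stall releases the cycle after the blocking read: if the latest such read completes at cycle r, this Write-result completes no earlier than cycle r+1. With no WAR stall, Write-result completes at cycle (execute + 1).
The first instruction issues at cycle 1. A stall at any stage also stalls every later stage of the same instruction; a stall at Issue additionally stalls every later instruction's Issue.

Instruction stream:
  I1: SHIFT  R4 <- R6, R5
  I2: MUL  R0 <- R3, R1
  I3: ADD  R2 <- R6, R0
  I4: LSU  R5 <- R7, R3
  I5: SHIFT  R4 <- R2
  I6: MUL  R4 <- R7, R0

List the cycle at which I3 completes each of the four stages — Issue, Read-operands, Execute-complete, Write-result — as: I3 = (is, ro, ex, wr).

I3 = (3, 11, 13, 14)

[I1] 1/2/3/4
[I2] 2/3/9/10
[I3] 3/11/13/14  (RAW R0: wait I2 write@10)
[I4] 4/5/6/7
[I5] 5/15/16/17  (RAW R2: wait I3 write@14)
[I6] 18/19/25/26  (WAW R4: wait I5 write@17)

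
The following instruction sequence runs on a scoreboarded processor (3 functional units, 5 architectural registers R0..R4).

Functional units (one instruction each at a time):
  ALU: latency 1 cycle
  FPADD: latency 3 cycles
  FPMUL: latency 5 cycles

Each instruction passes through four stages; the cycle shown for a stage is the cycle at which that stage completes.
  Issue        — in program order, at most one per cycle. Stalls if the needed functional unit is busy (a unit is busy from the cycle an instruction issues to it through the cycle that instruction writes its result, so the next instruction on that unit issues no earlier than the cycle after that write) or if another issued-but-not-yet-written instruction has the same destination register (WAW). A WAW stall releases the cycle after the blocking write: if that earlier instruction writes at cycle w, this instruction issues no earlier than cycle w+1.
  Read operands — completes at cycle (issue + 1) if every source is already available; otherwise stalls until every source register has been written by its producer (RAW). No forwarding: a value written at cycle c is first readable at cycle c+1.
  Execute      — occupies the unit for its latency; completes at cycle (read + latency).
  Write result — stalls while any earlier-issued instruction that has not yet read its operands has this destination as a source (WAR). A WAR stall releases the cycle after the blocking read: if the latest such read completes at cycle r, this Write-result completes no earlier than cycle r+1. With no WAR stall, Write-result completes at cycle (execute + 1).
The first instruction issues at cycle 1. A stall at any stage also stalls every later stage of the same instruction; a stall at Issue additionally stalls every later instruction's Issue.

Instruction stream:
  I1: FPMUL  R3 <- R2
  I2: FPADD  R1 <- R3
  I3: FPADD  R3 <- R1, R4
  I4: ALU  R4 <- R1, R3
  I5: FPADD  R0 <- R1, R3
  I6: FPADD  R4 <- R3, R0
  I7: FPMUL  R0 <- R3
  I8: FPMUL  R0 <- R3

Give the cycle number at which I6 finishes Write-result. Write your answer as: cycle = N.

[I1] 1/2/7/8
[I2] 2/9/12/13  (RAW R3: wait I1 write@8)
[I3] 14/15/18/19  (struct: FPADD busy until I2 writes@13)
[I4] 15/20/21/22  (RAW R3: wait I3 write@19)
[I5] 20/21/24/25  (struct: FPADD busy until I3 writes@19)
[I6] 26/27/30/31  (struct: FPADD busy until I5 writes@25)
[I7] 27/28/33/34
[I8] 35/36/41/42  (struct: FPMUL busy until I7 writes@34)

cycle = 31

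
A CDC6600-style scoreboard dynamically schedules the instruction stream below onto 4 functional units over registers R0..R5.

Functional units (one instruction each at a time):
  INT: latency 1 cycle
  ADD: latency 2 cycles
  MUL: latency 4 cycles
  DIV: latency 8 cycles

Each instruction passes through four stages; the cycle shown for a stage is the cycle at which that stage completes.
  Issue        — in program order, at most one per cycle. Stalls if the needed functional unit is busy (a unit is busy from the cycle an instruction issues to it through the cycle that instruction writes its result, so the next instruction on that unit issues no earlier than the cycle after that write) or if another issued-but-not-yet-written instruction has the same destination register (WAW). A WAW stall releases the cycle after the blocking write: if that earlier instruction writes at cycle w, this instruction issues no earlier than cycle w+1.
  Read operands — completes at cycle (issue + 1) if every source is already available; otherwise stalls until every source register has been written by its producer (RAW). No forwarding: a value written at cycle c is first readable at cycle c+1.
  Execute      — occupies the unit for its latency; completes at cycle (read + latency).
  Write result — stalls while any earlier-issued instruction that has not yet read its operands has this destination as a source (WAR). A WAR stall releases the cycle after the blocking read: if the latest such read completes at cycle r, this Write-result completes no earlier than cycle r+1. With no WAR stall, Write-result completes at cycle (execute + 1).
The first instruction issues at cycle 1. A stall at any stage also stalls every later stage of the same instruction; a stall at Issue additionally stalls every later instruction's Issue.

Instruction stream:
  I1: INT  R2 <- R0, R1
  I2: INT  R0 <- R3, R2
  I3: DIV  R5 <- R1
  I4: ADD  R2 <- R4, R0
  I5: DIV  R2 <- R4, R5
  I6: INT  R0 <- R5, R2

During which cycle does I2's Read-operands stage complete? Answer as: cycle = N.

cycle = 6

[1] I1 issues→INT
[2] I1 reads
[3] I1 exec-done
[4] I1 writes R2
[5] I2 issues→INT
[6] I2 reads, I3 issues→DIV
[7] I2 exec-done, I3 reads, I4 issues→ADD
[8] I2 writes R0
[9] I4 reads
[11] I4 exec-done
[12] I4 writes R2
[15] I3 exec-done
[16] I3 writes R5
[17] I5 issues→DIV
[18] I5 reads, I6 issues→INT
[26] I5 exec-done
[27] I5 writes R2
[28] I6 reads
[29] I6 exec-done
[30] I6 writes R0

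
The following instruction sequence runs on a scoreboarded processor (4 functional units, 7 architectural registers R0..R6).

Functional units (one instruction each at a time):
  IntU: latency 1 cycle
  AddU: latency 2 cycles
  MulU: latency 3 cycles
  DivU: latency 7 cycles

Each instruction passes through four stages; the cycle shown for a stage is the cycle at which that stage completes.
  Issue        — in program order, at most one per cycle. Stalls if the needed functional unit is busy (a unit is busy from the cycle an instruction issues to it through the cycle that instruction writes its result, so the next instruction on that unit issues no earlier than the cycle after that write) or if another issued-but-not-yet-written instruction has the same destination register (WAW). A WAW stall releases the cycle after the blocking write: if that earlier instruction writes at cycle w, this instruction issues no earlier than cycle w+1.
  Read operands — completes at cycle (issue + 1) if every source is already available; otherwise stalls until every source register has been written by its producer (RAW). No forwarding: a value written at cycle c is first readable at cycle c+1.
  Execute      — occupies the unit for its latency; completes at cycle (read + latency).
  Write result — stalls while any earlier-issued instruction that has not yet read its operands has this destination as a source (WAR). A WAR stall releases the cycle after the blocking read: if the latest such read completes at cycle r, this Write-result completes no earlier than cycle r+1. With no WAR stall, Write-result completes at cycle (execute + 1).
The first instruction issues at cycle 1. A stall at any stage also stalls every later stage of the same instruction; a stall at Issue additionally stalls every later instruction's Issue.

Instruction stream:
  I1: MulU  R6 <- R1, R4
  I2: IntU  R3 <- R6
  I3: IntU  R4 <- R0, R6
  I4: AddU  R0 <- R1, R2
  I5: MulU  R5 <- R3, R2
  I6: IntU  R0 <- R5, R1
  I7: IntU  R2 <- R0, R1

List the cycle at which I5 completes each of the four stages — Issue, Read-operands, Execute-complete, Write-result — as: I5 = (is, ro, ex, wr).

t=1  I1 dispatched to MulU
t=2  I1 operands ready, I2 dispatched to IntU
t=5  I1 complete
t=6  R6←I1
t=7  I2 operands ready
t=8  I2 complete
t=9  R3←I2
t=10  I3 dispatched to IntU
t=11  I3 operands ready, I4 dispatched to AddU
t=12  I3 complete, I4 operands ready, I5 dispatched to MulU
t=13  R4←I3, I5 operands ready
t=14  I4 complete
t=15  R0←I4
t=16  I5 complete, I6 dispatched to IntU
t=17  R5←I5
t=18  I6 operands ready
t=19  I6 complete
t=20  R0←I6
t=21  I7 dispatched to IntU
t=22  I7 operands ready
t=23  I7 complete
t=24  R2←I7

I5 = (12, 13, 16, 17)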